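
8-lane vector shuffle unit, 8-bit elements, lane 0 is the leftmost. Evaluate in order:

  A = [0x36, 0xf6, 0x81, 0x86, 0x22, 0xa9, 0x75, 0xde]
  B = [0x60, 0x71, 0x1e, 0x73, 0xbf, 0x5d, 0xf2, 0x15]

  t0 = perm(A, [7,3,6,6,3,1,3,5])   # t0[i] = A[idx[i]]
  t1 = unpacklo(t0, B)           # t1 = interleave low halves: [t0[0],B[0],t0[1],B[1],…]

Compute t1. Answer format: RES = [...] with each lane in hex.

  t0: de 86 75 75 86 f6 86 a9
  t1: de 60 86 71 75 1e 75 73

RES = [ 0xde  0x60  0x86  0x71  0x75  0x1e  0x75  0x73 ]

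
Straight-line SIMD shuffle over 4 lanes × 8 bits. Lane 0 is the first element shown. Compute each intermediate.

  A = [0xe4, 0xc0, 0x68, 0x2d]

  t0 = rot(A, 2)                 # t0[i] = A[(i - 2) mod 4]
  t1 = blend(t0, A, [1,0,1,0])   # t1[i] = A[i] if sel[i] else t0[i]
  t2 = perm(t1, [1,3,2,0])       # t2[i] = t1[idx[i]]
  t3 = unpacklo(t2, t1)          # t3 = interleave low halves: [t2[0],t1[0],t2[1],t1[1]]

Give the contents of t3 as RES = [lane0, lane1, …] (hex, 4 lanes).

RES = [ 0x2d  0xe4  0xc0  0x2d ]

t0 = [0x68, 0x2d, 0xe4, 0xc0]
t1 = [0xe4, 0x2d, 0x68, 0xc0]
t2 = [0x2d, 0xc0, 0x68, 0xe4]
t3 = [0x2d, 0xe4, 0xc0, 0x2d]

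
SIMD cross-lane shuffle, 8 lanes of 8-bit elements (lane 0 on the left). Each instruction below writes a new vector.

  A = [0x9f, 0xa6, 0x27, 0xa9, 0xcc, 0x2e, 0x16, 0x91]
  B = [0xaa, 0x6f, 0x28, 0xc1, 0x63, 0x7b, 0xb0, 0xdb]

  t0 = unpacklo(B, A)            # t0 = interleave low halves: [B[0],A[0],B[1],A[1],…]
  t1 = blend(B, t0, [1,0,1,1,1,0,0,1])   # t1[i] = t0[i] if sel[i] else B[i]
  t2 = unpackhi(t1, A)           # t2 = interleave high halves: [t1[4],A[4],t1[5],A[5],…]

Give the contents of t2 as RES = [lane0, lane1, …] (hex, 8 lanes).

RES = [ 0x28  0xcc  0x7b  0x2e  0xb0  0x16  0xa9  0x91 ]

  t0: aa 9f 6f a6 28 27 c1 a9
  t1: aa 6f 6f a6 28 7b b0 a9
  t2: 28 cc 7b 2e b0 16 a9 91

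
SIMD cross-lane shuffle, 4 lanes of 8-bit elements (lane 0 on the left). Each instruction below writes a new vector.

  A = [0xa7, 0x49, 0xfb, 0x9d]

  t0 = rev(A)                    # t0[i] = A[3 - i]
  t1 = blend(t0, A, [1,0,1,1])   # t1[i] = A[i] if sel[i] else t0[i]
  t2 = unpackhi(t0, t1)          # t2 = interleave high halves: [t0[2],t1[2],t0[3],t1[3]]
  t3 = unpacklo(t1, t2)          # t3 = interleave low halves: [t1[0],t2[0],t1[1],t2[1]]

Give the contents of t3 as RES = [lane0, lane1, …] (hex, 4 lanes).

t0 = [0x9d, 0xfb, 0x49, 0xa7]
t1 = [0xa7, 0xfb, 0xfb, 0x9d]
t2 = [0x49, 0xfb, 0xa7, 0x9d]
t3 = [0xa7, 0x49, 0xfb, 0xfb]

RES = [0xa7, 0x49, 0xfb, 0xfb]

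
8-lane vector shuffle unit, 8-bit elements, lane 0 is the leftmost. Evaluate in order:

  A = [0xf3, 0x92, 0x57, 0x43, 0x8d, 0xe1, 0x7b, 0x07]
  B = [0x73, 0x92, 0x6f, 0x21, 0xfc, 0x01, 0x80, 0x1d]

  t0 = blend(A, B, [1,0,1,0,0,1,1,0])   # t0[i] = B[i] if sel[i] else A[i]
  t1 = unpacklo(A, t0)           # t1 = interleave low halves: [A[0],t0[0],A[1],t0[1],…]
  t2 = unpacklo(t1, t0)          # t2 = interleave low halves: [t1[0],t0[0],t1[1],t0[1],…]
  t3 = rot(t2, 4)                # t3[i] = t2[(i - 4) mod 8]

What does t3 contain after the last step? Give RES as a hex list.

→ t0 |73|92|6f|43|8d|01|80|07|
→ t1 |f3|73|92|92|57|6f|43|43|
→ t2 |f3|73|73|92|92|6f|92|43|
→ t3 |92|6f|92|43|f3|73|73|92|

RES = [ 0x92  0x6f  0x92  0x43  0xf3  0x73  0x73  0x92 ]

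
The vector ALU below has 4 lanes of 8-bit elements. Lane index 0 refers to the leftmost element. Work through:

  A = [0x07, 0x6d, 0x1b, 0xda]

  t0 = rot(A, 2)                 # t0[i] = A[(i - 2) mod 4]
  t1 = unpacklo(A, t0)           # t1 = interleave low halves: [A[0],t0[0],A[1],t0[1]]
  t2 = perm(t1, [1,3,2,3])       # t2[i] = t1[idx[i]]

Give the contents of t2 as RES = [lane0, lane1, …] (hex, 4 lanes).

→ t0 |1b|da|07|6d|
→ t1 |07|1b|6d|da|
→ t2 |1b|da|6d|da|

RES = [ 0x1b  0xda  0x6d  0xda ]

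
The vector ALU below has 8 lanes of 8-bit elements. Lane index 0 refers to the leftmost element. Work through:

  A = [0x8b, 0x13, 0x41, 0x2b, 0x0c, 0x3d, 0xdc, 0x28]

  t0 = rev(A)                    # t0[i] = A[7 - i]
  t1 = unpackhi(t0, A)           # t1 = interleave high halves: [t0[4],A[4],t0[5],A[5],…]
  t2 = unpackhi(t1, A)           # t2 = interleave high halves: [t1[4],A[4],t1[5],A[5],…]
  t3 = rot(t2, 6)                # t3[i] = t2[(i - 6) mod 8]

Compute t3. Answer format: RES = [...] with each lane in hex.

t0 = [0x28, 0xdc, 0x3d, 0x0c, 0x2b, 0x41, 0x13, 0x8b]
t1 = [0x2b, 0x0c, 0x41, 0x3d, 0x13, 0xdc, 0x8b, 0x28]
t2 = [0x13, 0x0c, 0xdc, 0x3d, 0x8b, 0xdc, 0x28, 0x28]
t3 = [0xdc, 0x3d, 0x8b, 0xdc, 0x28, 0x28, 0x13, 0x0c]

RES = [0xdc, 0x3d, 0x8b, 0xdc, 0x28, 0x28, 0x13, 0x0c]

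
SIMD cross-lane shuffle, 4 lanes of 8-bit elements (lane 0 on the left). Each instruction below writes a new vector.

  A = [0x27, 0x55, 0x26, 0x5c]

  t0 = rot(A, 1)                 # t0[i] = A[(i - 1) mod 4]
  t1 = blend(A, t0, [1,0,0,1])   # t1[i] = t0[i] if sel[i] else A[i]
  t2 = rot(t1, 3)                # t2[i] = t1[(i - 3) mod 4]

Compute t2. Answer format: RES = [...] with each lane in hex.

RES = [ 0x55  0x26  0x26  0x5c ]

t0 = [0x5c, 0x27, 0x55, 0x26]
t1 = [0x5c, 0x55, 0x26, 0x26]
t2 = [0x55, 0x26, 0x26, 0x5c]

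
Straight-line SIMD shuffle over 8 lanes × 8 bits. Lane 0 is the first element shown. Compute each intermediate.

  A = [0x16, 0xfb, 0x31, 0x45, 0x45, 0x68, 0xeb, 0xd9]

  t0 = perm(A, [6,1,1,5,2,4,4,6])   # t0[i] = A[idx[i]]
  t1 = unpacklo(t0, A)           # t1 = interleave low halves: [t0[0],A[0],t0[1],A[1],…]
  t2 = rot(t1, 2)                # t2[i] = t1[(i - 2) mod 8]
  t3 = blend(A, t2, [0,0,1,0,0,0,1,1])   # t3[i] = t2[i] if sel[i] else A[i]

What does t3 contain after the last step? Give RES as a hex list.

  t0: eb fb fb 68 31 45 45 eb
  t1: eb 16 fb fb fb 31 68 45
  t2: 68 45 eb 16 fb fb fb 31
  t3: 16 fb eb 45 45 68 fb 31

RES = [0x16, 0xfb, 0xeb, 0x45, 0x45, 0x68, 0xfb, 0x31]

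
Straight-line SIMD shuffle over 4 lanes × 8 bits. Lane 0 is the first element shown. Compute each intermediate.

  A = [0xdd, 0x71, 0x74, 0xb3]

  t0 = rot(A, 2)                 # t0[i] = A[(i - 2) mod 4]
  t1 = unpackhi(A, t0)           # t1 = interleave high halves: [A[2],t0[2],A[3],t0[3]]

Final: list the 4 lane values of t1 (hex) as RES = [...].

RES = [ 0x74  0xdd  0xb3  0x71 ]

t0 = [0x74, 0xb3, 0xdd, 0x71]
t1 = [0x74, 0xdd, 0xb3, 0x71]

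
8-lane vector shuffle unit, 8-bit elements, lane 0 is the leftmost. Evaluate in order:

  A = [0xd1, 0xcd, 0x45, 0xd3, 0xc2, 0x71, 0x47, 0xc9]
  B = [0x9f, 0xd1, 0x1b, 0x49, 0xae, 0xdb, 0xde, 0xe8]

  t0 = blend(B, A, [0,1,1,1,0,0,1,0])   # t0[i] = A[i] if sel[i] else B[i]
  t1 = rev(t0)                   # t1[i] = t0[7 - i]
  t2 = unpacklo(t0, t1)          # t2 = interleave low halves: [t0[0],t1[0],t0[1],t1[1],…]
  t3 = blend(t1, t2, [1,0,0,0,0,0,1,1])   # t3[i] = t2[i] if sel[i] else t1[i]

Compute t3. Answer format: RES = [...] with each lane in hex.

→ t0 |9f|cd|45|d3|ae|db|47|e8|
→ t1 |e8|47|db|ae|d3|45|cd|9f|
→ t2 |9f|e8|cd|47|45|db|d3|ae|
→ t3 |9f|47|db|ae|d3|45|d3|ae|

RES = [0x9f, 0x47, 0xdb, 0xae, 0xd3, 0x45, 0xd3, 0xae]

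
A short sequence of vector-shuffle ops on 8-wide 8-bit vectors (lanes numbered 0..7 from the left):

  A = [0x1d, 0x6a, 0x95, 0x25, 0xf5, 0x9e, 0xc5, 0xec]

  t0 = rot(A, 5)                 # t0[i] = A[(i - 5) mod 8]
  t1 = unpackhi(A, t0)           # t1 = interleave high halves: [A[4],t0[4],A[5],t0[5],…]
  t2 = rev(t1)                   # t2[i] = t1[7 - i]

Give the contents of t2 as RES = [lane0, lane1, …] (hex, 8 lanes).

RES = [0x95, 0xec, 0x6a, 0xc5, 0x1d, 0x9e, 0xec, 0xf5]

  t0: 25 f5 9e c5 ec 1d 6a 95
  t1: f5 ec 9e 1d c5 6a ec 95
  t2: 95 ec 6a c5 1d 9e ec f5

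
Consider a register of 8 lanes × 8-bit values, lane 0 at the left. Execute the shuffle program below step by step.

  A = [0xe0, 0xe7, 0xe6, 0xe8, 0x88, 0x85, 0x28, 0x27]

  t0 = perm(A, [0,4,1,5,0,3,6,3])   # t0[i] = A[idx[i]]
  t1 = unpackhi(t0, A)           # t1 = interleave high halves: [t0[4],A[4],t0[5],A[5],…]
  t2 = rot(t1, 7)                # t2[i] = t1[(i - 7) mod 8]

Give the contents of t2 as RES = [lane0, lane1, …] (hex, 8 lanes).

t0 = [0xe0, 0x88, 0xe7, 0x85, 0xe0, 0xe8, 0x28, 0xe8]
t1 = [0xe0, 0x88, 0xe8, 0x85, 0x28, 0x28, 0xe8, 0x27]
t2 = [0x88, 0xe8, 0x85, 0x28, 0x28, 0xe8, 0x27, 0xe0]

RES = [ 0x88  0xe8  0x85  0x28  0x28  0xe8  0x27  0xe0 ]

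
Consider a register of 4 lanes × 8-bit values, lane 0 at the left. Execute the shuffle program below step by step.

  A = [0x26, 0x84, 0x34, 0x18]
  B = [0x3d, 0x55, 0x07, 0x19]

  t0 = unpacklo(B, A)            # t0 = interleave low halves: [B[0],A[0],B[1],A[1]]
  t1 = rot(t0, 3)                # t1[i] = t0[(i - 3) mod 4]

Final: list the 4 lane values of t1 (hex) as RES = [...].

RES = [ 0x26  0x55  0x84  0x3d ]

  t0: 3d 26 55 84
  t1: 26 55 84 3d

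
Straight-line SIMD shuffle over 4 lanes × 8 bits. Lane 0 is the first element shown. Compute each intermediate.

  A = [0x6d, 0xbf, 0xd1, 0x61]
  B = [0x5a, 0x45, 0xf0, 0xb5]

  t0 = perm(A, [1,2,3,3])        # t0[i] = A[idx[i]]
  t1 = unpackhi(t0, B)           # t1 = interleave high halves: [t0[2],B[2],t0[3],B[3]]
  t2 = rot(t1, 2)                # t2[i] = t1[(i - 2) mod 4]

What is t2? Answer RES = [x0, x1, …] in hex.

RES = [ 0x61  0xb5  0x61  0xf0 ]

  t0: bf d1 61 61
  t1: 61 f0 61 b5
  t2: 61 b5 61 f0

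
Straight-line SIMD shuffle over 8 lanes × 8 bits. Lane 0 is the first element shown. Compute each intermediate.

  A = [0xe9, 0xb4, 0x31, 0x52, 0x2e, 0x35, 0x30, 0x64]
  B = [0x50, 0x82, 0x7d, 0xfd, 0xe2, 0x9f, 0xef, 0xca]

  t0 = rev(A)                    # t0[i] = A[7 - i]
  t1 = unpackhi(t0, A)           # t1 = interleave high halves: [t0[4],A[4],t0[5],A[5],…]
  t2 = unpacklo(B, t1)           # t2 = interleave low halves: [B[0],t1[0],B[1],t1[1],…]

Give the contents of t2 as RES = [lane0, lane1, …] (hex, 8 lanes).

t0 = [0x64, 0x30, 0x35, 0x2e, 0x52, 0x31, 0xb4, 0xe9]
t1 = [0x52, 0x2e, 0x31, 0x35, 0xb4, 0x30, 0xe9, 0x64]
t2 = [0x50, 0x52, 0x82, 0x2e, 0x7d, 0x31, 0xfd, 0x35]

RES = [ 0x50  0x52  0x82  0x2e  0x7d  0x31  0xfd  0x35 ]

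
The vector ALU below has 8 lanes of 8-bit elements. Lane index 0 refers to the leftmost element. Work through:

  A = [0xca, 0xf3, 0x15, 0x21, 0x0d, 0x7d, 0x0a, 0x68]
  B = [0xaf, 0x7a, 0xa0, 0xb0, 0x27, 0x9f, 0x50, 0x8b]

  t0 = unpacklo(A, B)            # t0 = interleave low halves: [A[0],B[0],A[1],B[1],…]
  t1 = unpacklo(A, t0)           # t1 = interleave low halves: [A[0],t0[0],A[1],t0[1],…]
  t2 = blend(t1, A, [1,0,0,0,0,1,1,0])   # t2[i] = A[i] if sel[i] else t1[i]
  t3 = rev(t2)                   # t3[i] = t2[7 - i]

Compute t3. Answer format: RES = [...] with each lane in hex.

t0 = [0xca, 0xaf, 0xf3, 0x7a, 0x15, 0xa0, 0x21, 0xb0]
t1 = [0xca, 0xca, 0xf3, 0xaf, 0x15, 0xf3, 0x21, 0x7a]
t2 = [0xca, 0xca, 0xf3, 0xaf, 0x15, 0x7d, 0x0a, 0x7a]
t3 = [0x7a, 0x0a, 0x7d, 0x15, 0xaf, 0xf3, 0xca, 0xca]

RES = [ 0x7a  0x0a  0x7d  0x15  0xaf  0xf3  0xca  0xca ]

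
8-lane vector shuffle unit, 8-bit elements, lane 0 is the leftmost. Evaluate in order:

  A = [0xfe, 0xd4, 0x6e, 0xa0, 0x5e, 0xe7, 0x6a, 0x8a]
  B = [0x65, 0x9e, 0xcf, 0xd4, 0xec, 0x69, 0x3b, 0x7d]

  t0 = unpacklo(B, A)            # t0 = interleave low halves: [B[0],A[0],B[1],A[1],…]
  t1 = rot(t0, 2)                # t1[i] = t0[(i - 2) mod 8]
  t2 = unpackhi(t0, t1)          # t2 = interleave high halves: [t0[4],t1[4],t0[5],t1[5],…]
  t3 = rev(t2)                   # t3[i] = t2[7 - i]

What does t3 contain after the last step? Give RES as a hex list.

RES = [ 0x6e  0xa0  0xcf  0xd4  0xd4  0x6e  0x9e  0xcf ]

  t0: 65 fe 9e d4 cf 6e d4 a0
  t1: d4 a0 65 fe 9e d4 cf 6e
  t2: cf 9e 6e d4 d4 cf a0 6e
  t3: 6e a0 cf d4 d4 6e 9e cf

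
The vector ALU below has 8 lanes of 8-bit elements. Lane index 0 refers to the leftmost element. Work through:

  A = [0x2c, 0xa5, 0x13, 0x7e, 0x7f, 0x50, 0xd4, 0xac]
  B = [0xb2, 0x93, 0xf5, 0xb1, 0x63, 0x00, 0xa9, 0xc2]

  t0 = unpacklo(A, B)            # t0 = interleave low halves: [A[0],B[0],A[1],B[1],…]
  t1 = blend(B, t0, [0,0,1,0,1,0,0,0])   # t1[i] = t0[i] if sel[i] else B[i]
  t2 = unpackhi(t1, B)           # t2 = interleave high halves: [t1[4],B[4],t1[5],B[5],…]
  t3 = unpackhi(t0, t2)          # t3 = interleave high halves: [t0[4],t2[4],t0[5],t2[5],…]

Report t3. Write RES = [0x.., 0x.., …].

  t0: 2c b2 a5 93 13 f5 7e b1
  t1: b2 93 a5 b1 13 00 a9 c2
  t2: 13 63 00 00 a9 a9 c2 c2
  t3: 13 a9 f5 a9 7e c2 b1 c2

RES = [0x13, 0xa9, 0xf5, 0xa9, 0x7e, 0xc2, 0xb1, 0xc2]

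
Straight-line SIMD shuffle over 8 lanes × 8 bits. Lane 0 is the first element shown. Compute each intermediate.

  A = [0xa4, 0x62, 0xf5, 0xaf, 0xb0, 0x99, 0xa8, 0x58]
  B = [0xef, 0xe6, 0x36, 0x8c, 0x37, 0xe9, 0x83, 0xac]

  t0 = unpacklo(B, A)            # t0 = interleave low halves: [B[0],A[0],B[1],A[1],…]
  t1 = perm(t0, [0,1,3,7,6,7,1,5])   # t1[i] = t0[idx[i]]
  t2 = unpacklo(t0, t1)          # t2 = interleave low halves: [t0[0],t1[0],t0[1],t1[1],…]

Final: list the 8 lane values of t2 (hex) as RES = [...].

→ t0 |ef|a4|e6|62|36|f5|8c|af|
→ t1 |ef|a4|62|af|8c|af|a4|f5|
→ t2 |ef|ef|a4|a4|e6|62|62|af|

RES = [ 0xef  0xef  0xa4  0xa4  0xe6  0x62  0x62  0xaf ]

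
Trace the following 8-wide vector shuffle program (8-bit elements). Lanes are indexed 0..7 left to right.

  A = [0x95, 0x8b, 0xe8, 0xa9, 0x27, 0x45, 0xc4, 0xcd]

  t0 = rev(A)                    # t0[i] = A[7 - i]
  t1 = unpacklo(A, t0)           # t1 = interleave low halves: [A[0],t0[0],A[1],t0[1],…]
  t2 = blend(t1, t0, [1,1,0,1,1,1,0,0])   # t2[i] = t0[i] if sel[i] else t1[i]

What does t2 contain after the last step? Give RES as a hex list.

  t0: cd c4 45 27 a9 e8 8b 95
  t1: 95 cd 8b c4 e8 45 a9 27
  t2: cd c4 8b 27 a9 e8 a9 27

RES = [0xcd, 0xc4, 0x8b, 0x27, 0xa9, 0xe8, 0xa9, 0x27]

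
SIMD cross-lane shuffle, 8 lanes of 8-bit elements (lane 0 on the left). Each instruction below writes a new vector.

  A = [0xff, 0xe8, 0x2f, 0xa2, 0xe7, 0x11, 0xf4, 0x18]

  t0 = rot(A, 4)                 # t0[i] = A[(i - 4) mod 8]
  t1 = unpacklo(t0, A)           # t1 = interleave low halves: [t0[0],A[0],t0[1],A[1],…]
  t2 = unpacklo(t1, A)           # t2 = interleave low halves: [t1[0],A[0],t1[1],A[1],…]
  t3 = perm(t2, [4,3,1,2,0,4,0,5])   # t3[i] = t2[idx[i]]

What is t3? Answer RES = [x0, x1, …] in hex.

t0 = [0xe7, 0x11, 0xf4, 0x18, 0xff, 0xe8, 0x2f, 0xa2]
t1 = [0xe7, 0xff, 0x11, 0xe8, 0xf4, 0x2f, 0x18, 0xa2]
t2 = [0xe7, 0xff, 0xff, 0xe8, 0x11, 0x2f, 0xe8, 0xa2]
t3 = [0x11, 0xe8, 0xff, 0xff, 0xe7, 0x11, 0xe7, 0x2f]

RES = [0x11, 0xe8, 0xff, 0xff, 0xe7, 0x11, 0xe7, 0x2f]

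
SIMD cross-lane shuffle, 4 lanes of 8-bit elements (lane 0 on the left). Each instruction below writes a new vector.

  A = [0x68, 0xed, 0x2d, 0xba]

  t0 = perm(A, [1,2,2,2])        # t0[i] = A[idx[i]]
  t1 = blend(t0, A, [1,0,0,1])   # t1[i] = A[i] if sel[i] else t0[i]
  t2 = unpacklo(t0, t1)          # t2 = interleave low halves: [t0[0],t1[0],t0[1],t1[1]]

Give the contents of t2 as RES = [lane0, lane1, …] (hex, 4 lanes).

t0 = [0xed, 0x2d, 0x2d, 0x2d]
t1 = [0x68, 0x2d, 0x2d, 0xba]
t2 = [0xed, 0x68, 0x2d, 0x2d]

RES = [0xed, 0x68, 0x2d, 0x2d]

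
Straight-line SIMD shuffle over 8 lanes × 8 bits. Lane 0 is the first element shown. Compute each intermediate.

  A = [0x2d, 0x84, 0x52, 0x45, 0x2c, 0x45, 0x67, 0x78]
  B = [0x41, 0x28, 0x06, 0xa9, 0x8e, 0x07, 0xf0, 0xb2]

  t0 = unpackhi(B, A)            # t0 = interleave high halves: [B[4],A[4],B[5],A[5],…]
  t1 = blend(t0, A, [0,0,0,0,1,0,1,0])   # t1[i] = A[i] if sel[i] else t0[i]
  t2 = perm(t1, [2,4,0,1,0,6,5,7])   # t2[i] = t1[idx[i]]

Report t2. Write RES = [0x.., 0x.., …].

→ t0 |8e|2c|07|45|f0|67|b2|78|
→ t1 |8e|2c|07|45|2c|67|67|78|
→ t2 |07|2c|8e|2c|8e|67|67|78|

RES = [0x07, 0x2c, 0x8e, 0x2c, 0x8e, 0x67, 0x67, 0x78]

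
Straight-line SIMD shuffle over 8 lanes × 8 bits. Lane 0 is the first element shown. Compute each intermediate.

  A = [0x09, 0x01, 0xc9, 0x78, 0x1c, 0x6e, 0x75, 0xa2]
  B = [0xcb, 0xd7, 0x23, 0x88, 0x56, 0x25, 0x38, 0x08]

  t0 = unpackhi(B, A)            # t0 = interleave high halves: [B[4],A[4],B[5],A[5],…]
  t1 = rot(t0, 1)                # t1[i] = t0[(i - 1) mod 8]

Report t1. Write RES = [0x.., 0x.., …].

t0 = [0x56, 0x1c, 0x25, 0x6e, 0x38, 0x75, 0x08, 0xa2]
t1 = [0xa2, 0x56, 0x1c, 0x25, 0x6e, 0x38, 0x75, 0x08]

RES = [ 0xa2  0x56  0x1c  0x25  0x6e  0x38  0x75  0x08 ]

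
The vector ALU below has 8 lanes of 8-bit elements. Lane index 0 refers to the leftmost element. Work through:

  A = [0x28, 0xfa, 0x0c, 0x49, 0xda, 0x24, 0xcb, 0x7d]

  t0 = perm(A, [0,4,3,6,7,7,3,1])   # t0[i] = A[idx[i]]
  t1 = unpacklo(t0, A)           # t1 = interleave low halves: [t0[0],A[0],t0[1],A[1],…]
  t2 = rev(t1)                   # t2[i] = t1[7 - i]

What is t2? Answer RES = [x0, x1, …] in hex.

  t0: 28 da 49 cb 7d 7d 49 fa
  t1: 28 28 da fa 49 0c cb 49
  t2: 49 cb 0c 49 fa da 28 28

RES = [0x49, 0xcb, 0x0c, 0x49, 0xfa, 0xda, 0x28, 0x28]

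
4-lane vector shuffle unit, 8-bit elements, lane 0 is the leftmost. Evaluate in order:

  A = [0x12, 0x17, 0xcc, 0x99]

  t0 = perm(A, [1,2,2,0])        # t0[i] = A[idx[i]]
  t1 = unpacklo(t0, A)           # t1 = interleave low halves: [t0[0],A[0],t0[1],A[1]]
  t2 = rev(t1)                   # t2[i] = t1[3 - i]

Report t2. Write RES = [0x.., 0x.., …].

  t0: 17 cc cc 12
  t1: 17 12 cc 17
  t2: 17 cc 12 17

RES = [ 0x17  0xcc  0x12  0x17 ]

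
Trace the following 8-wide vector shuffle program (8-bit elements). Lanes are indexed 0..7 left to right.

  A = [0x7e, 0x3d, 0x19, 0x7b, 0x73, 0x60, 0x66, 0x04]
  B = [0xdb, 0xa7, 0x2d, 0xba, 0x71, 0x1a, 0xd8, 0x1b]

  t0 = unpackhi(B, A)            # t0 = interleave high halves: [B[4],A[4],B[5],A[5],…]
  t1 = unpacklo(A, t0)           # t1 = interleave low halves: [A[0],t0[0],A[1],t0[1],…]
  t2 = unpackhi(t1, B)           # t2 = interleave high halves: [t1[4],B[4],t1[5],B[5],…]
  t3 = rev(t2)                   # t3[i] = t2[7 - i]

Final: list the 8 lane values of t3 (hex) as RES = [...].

RES = [ 0x1b  0x60  0xd8  0x7b  0x1a  0x1a  0x71  0x19 ]

→ t0 |71|73|1a|60|d8|66|1b|04|
→ t1 |7e|71|3d|73|19|1a|7b|60|
→ t2 |19|71|1a|1a|7b|d8|60|1b|
→ t3 |1b|60|d8|7b|1a|1a|71|19|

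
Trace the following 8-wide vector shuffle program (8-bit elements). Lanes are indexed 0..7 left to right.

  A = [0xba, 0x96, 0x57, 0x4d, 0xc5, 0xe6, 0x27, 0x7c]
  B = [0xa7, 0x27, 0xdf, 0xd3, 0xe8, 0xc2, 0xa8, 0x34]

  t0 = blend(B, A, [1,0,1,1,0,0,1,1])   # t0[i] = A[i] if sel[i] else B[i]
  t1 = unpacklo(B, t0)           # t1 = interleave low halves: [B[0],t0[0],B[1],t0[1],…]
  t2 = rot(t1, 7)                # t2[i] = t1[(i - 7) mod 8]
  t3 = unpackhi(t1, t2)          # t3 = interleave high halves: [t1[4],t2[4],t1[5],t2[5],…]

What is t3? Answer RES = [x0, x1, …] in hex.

RES = [0xdf, 0x57, 0x57, 0xd3, 0xd3, 0x4d, 0x4d, 0xa7]

t0 = [0xba, 0x27, 0x57, 0x4d, 0xe8, 0xc2, 0x27, 0x7c]
t1 = [0xa7, 0xba, 0x27, 0x27, 0xdf, 0x57, 0xd3, 0x4d]
t2 = [0xba, 0x27, 0x27, 0xdf, 0x57, 0xd3, 0x4d, 0xa7]
t3 = [0xdf, 0x57, 0x57, 0xd3, 0xd3, 0x4d, 0x4d, 0xa7]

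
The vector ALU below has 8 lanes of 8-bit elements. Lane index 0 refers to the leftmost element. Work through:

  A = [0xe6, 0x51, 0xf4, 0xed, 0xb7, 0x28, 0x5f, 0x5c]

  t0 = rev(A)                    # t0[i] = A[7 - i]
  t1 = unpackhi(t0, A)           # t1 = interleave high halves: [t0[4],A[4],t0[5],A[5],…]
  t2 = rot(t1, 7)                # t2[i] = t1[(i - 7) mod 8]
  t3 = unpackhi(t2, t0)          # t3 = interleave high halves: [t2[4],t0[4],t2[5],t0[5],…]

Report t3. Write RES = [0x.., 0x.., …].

→ t0 |5c|5f|28|b7|ed|f4|51|e6|
→ t1 |ed|b7|f4|28|51|5f|e6|5c|
→ t2 |b7|f4|28|51|5f|e6|5c|ed|
→ t3 |5f|ed|e6|f4|5c|51|ed|e6|

RES = [0x5f, 0xed, 0xe6, 0xf4, 0x5c, 0x51, 0xed, 0xe6]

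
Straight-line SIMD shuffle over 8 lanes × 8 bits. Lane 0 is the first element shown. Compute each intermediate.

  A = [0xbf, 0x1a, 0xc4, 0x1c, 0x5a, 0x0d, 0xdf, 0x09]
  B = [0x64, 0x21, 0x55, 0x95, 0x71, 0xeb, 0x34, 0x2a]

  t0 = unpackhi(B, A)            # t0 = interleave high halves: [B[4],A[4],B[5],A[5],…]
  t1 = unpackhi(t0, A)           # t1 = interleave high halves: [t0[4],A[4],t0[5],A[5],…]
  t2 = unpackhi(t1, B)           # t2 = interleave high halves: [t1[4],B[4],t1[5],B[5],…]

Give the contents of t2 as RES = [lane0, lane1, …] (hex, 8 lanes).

→ t0 |71|5a|eb|0d|34|df|2a|09|
→ t1 |34|5a|df|0d|2a|df|09|09|
→ t2 |2a|71|df|eb|09|34|09|2a|

RES = [ 0x2a  0x71  0xdf  0xeb  0x09  0x34  0x09  0x2a ]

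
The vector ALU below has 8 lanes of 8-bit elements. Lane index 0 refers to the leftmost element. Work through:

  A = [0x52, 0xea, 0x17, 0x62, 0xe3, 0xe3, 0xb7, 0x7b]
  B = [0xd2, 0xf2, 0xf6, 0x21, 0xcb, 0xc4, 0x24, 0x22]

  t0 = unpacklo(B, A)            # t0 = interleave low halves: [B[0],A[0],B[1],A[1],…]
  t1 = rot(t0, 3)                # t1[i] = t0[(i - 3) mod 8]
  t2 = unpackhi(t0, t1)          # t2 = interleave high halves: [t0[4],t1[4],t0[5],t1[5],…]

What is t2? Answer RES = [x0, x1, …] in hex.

RES = [0xf6, 0x52, 0x17, 0xf2, 0x21, 0xea, 0x62, 0xf6]

→ t0 |d2|52|f2|ea|f6|17|21|62|
→ t1 |17|21|62|d2|52|f2|ea|f6|
→ t2 |f6|52|17|f2|21|ea|62|f6|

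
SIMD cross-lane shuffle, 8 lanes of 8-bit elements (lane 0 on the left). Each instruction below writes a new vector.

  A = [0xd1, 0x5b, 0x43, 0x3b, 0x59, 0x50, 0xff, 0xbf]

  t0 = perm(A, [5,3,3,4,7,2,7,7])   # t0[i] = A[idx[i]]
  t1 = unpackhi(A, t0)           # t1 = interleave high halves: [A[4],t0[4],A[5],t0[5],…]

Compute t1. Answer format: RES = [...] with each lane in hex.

→ t0 |50|3b|3b|59|bf|43|bf|bf|
→ t1 |59|bf|50|43|ff|bf|bf|bf|

RES = [0x59, 0xbf, 0x50, 0x43, 0xff, 0xbf, 0xbf, 0xbf]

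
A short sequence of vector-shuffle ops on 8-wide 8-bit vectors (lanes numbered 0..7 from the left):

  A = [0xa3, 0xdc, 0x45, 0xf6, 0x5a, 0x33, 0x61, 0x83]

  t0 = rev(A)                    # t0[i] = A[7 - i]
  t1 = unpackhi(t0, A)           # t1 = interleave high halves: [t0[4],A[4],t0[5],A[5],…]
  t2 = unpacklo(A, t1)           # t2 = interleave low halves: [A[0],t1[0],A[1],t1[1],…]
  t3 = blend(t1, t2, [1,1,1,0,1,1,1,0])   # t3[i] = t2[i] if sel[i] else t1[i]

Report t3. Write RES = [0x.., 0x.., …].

t0 = [0x83, 0x61, 0x33, 0x5a, 0xf6, 0x45, 0xdc, 0xa3]
t1 = [0xf6, 0x5a, 0x45, 0x33, 0xdc, 0x61, 0xa3, 0x83]
t2 = [0xa3, 0xf6, 0xdc, 0x5a, 0x45, 0x45, 0xf6, 0x33]
t3 = [0xa3, 0xf6, 0xdc, 0x33, 0x45, 0x45, 0xf6, 0x83]

RES = [0xa3, 0xf6, 0xdc, 0x33, 0x45, 0x45, 0xf6, 0x83]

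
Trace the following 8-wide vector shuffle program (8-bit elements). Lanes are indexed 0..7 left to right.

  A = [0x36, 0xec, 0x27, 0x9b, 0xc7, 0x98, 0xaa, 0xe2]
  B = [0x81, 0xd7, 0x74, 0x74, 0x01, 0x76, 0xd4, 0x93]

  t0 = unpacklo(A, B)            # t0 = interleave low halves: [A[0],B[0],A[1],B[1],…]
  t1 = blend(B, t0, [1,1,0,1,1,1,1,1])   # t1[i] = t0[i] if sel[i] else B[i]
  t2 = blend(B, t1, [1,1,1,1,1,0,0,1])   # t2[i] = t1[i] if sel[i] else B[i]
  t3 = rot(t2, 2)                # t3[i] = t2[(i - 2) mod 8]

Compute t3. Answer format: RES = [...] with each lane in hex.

RES = [ 0xd4  0x74  0x36  0x81  0x74  0xd7  0x27  0x76 ]

t0 = [0x36, 0x81, 0xec, 0xd7, 0x27, 0x74, 0x9b, 0x74]
t1 = [0x36, 0x81, 0x74, 0xd7, 0x27, 0x74, 0x9b, 0x74]
t2 = [0x36, 0x81, 0x74, 0xd7, 0x27, 0x76, 0xd4, 0x74]
t3 = [0xd4, 0x74, 0x36, 0x81, 0x74, 0xd7, 0x27, 0x76]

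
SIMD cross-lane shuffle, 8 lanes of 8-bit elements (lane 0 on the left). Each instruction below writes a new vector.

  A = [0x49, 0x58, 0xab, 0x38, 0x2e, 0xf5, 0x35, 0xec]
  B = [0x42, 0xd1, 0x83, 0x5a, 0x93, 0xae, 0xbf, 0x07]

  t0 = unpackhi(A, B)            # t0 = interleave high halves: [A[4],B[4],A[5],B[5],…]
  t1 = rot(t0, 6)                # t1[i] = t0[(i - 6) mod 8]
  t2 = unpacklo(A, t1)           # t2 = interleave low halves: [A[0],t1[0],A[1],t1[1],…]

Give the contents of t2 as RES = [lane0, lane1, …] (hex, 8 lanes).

RES = [ 0x49  0xf5  0x58  0xae  0xab  0x35  0x38  0xbf ]

  t0: 2e 93 f5 ae 35 bf ec 07
  t1: f5 ae 35 bf ec 07 2e 93
  t2: 49 f5 58 ae ab 35 38 bf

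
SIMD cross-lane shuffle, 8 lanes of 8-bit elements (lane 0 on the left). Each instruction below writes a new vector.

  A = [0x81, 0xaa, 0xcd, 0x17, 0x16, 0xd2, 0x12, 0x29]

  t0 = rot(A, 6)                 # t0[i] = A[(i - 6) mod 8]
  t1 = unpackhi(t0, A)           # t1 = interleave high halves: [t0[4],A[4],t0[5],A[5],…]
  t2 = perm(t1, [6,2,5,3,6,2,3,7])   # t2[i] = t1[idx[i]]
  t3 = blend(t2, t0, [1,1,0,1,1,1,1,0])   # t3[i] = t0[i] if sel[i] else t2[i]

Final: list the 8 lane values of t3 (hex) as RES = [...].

t0 = [0xcd, 0x17, 0x16, 0xd2, 0x12, 0x29, 0x81, 0xaa]
t1 = [0x12, 0x16, 0x29, 0xd2, 0x81, 0x12, 0xaa, 0x29]
t2 = [0xaa, 0x29, 0x12, 0xd2, 0xaa, 0x29, 0xd2, 0x29]
t3 = [0xcd, 0x17, 0x12, 0xd2, 0x12, 0x29, 0x81, 0x29]

RES = [0xcd, 0x17, 0x12, 0xd2, 0x12, 0x29, 0x81, 0x29]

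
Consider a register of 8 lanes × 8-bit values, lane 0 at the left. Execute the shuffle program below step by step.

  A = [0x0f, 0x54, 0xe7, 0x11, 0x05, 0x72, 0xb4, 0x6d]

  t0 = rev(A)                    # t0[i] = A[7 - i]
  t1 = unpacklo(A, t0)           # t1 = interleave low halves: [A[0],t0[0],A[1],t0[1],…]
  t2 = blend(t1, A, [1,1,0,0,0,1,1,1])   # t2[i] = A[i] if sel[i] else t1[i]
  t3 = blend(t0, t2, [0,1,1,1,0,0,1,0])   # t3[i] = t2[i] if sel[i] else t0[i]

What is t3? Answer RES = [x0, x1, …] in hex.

  t0: 6d b4 72 05 11 e7 54 0f
  t1: 0f 6d 54 b4 e7 72 11 05
  t2: 0f 54 54 b4 e7 72 b4 6d
  t3: 6d 54 54 b4 11 e7 b4 0f

RES = [0x6d, 0x54, 0x54, 0xb4, 0x11, 0xe7, 0xb4, 0x0f]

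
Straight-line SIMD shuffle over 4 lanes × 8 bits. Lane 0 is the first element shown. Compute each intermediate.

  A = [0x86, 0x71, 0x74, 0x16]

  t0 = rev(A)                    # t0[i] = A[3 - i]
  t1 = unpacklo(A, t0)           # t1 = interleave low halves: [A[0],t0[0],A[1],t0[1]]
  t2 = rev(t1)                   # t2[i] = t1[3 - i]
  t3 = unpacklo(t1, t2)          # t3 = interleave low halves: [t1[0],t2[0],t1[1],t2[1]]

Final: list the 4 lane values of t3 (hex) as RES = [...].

RES = [0x86, 0x74, 0x16, 0x71]

→ t0 |16|74|71|86|
→ t1 |86|16|71|74|
→ t2 |74|71|16|86|
→ t3 |86|74|16|71|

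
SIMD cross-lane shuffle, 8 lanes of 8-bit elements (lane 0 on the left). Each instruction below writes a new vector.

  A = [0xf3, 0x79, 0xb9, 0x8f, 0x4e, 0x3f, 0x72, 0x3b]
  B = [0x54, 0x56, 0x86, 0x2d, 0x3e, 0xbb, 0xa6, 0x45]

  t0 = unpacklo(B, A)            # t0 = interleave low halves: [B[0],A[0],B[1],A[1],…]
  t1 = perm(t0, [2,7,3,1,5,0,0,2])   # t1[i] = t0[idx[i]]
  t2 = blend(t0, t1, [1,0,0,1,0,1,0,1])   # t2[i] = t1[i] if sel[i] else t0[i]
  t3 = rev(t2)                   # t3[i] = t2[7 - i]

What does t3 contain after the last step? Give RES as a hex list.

RES = [ 0x56  0x2d  0x54  0x86  0xf3  0x56  0xf3  0x56 ]

  t0: 54 f3 56 79 86 b9 2d 8f
  t1: 56 8f 79 f3 b9 54 54 56
  t2: 56 f3 56 f3 86 54 2d 56
  t3: 56 2d 54 86 f3 56 f3 56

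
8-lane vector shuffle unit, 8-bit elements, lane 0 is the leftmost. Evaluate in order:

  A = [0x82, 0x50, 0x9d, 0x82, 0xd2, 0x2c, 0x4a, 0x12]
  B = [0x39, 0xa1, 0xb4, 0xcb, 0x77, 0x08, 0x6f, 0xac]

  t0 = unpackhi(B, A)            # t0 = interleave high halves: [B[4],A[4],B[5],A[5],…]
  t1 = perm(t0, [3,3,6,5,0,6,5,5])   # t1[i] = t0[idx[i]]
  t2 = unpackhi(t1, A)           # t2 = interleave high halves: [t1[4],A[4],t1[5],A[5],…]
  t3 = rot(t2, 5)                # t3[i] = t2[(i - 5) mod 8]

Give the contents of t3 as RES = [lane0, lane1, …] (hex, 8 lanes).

  t0: 77 d2 08 2c 6f 4a ac 12
  t1: 2c 2c ac 4a 77 ac 4a 4a
  t2: 77 d2 ac 2c 4a 4a 4a 12
  t3: 2c 4a 4a 4a 12 77 d2 ac

RES = [ 0x2c  0x4a  0x4a  0x4a  0x12  0x77  0xd2  0xac ]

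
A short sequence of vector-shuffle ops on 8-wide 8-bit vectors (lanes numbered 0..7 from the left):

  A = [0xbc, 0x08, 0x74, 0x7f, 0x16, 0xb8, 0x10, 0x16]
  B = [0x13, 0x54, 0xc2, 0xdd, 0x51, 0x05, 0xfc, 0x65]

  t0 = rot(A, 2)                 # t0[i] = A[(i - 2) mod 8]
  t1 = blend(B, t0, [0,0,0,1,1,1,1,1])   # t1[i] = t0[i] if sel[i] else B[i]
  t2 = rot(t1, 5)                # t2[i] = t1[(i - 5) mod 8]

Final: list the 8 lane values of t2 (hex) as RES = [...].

RES = [ 0x08  0x74  0x7f  0x16  0xb8  0x13  0x54  0xc2 ]

t0 = [0x10, 0x16, 0xbc, 0x08, 0x74, 0x7f, 0x16, 0xb8]
t1 = [0x13, 0x54, 0xc2, 0x08, 0x74, 0x7f, 0x16, 0xb8]
t2 = [0x08, 0x74, 0x7f, 0x16, 0xb8, 0x13, 0x54, 0xc2]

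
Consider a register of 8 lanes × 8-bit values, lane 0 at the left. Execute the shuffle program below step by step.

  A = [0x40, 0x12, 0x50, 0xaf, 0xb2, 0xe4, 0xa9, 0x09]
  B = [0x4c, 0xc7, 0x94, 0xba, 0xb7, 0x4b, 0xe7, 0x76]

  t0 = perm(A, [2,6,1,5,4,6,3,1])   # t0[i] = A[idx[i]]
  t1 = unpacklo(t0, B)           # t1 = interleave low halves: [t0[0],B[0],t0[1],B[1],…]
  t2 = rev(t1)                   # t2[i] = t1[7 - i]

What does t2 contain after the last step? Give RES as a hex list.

RES = [0xba, 0xe4, 0x94, 0x12, 0xc7, 0xa9, 0x4c, 0x50]

  t0: 50 a9 12 e4 b2 a9 af 12
  t1: 50 4c a9 c7 12 94 e4 ba
  t2: ba e4 94 12 c7 a9 4c 50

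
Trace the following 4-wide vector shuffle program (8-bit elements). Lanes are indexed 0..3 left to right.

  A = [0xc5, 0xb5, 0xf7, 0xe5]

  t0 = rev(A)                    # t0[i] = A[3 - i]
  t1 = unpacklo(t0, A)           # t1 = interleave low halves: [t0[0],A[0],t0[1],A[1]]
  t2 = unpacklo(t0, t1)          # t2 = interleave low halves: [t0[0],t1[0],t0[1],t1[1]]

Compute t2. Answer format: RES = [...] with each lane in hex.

RES = [0xe5, 0xe5, 0xf7, 0xc5]

t0 = [0xe5, 0xf7, 0xb5, 0xc5]
t1 = [0xe5, 0xc5, 0xf7, 0xb5]
t2 = [0xe5, 0xe5, 0xf7, 0xc5]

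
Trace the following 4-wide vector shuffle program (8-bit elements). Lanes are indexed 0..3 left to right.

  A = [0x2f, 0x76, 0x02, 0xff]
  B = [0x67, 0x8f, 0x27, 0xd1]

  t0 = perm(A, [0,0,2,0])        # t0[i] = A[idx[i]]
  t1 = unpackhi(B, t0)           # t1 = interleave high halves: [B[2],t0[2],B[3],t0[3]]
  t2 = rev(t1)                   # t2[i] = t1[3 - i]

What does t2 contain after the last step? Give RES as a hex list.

RES = [0x2f, 0xd1, 0x02, 0x27]

→ t0 |2f|2f|02|2f|
→ t1 |27|02|d1|2f|
→ t2 |2f|d1|02|27|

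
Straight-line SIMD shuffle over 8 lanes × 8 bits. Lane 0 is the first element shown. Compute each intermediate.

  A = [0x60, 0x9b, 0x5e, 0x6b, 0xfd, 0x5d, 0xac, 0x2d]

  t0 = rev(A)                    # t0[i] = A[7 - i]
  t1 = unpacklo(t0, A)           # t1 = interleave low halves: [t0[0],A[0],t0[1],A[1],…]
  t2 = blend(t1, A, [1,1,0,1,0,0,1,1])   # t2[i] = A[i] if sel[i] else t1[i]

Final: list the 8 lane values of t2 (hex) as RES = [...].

t0 = [0x2d, 0xac, 0x5d, 0xfd, 0x6b, 0x5e, 0x9b, 0x60]
t1 = [0x2d, 0x60, 0xac, 0x9b, 0x5d, 0x5e, 0xfd, 0x6b]
t2 = [0x60, 0x9b, 0xac, 0x6b, 0x5d, 0x5e, 0xac, 0x2d]

RES = [0x60, 0x9b, 0xac, 0x6b, 0x5d, 0x5e, 0xac, 0x2d]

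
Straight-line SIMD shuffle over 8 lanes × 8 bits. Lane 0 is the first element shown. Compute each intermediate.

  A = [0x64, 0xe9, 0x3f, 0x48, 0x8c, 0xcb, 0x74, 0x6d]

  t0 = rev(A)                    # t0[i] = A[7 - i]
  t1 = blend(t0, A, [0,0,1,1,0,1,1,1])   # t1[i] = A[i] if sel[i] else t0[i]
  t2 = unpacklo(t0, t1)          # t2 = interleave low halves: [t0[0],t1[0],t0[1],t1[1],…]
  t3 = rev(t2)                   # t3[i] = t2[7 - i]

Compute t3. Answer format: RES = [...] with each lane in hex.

t0 = [0x6d, 0x74, 0xcb, 0x8c, 0x48, 0x3f, 0xe9, 0x64]
t1 = [0x6d, 0x74, 0x3f, 0x48, 0x48, 0xcb, 0x74, 0x6d]
t2 = [0x6d, 0x6d, 0x74, 0x74, 0xcb, 0x3f, 0x8c, 0x48]
t3 = [0x48, 0x8c, 0x3f, 0xcb, 0x74, 0x74, 0x6d, 0x6d]

RES = [ 0x48  0x8c  0x3f  0xcb  0x74  0x74  0x6d  0x6d ]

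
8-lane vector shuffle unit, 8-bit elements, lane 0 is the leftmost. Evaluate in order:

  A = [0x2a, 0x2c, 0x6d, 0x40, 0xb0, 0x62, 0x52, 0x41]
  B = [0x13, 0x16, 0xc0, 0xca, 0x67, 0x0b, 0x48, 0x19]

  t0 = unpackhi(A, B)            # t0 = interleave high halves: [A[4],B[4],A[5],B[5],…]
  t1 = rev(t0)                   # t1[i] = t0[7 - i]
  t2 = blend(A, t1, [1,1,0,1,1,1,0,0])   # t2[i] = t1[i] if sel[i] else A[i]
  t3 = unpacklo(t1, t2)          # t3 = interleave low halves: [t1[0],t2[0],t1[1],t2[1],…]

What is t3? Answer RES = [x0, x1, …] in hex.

RES = [ 0x19  0x19  0x41  0x41  0x48  0x6d  0x52  0x52 ]

t0 = [0xb0, 0x67, 0x62, 0x0b, 0x52, 0x48, 0x41, 0x19]
t1 = [0x19, 0x41, 0x48, 0x52, 0x0b, 0x62, 0x67, 0xb0]
t2 = [0x19, 0x41, 0x6d, 0x52, 0x0b, 0x62, 0x52, 0x41]
t3 = [0x19, 0x19, 0x41, 0x41, 0x48, 0x6d, 0x52, 0x52]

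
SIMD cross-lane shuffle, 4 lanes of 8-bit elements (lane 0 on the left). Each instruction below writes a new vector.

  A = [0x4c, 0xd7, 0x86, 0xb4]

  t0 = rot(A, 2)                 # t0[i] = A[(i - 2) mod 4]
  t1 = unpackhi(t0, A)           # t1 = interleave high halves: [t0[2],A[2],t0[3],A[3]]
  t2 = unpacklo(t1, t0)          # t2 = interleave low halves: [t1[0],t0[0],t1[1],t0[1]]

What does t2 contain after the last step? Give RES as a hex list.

RES = [ 0x4c  0x86  0x86  0xb4 ]

→ t0 |86|b4|4c|d7|
→ t1 |4c|86|d7|b4|
→ t2 |4c|86|86|b4|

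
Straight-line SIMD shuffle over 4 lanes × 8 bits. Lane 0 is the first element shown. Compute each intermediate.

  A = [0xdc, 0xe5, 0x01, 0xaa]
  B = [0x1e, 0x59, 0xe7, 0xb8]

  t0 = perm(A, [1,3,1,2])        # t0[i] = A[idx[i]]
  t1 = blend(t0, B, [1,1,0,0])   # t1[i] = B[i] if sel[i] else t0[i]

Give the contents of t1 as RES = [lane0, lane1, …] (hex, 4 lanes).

RES = [0x1e, 0x59, 0xe5, 0x01]

→ t0 |e5|aa|e5|01|
→ t1 |1e|59|e5|01|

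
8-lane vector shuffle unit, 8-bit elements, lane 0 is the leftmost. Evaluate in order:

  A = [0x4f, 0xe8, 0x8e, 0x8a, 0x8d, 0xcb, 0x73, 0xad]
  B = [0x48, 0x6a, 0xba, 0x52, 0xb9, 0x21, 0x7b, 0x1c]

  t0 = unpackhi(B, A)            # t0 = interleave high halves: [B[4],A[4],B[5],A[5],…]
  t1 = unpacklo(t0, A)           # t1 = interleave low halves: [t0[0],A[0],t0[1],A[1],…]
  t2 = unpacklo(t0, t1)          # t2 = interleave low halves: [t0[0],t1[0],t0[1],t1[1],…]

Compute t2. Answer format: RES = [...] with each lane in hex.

t0 = [0xb9, 0x8d, 0x21, 0xcb, 0x7b, 0x73, 0x1c, 0xad]
t1 = [0xb9, 0x4f, 0x8d, 0xe8, 0x21, 0x8e, 0xcb, 0x8a]
t2 = [0xb9, 0xb9, 0x8d, 0x4f, 0x21, 0x8d, 0xcb, 0xe8]

RES = [0xb9, 0xb9, 0x8d, 0x4f, 0x21, 0x8d, 0xcb, 0xe8]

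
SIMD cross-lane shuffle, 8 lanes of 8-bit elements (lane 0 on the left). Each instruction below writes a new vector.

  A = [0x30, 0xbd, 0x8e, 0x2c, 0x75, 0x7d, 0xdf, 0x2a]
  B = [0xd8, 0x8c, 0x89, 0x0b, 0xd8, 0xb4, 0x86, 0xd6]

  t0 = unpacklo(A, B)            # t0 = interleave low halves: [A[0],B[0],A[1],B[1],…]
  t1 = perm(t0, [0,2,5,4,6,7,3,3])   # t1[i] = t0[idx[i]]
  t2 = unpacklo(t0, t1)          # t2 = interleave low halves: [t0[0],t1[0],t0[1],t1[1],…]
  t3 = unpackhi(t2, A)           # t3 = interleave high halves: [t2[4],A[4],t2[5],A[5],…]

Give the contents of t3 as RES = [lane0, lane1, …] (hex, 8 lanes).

t0 = [0x30, 0xd8, 0xbd, 0x8c, 0x8e, 0x89, 0x2c, 0x0b]
t1 = [0x30, 0xbd, 0x89, 0x8e, 0x2c, 0x0b, 0x8c, 0x8c]
t2 = [0x30, 0x30, 0xd8, 0xbd, 0xbd, 0x89, 0x8c, 0x8e]
t3 = [0xbd, 0x75, 0x89, 0x7d, 0x8c, 0xdf, 0x8e, 0x2a]

RES = [0xbd, 0x75, 0x89, 0x7d, 0x8c, 0xdf, 0x8e, 0x2a]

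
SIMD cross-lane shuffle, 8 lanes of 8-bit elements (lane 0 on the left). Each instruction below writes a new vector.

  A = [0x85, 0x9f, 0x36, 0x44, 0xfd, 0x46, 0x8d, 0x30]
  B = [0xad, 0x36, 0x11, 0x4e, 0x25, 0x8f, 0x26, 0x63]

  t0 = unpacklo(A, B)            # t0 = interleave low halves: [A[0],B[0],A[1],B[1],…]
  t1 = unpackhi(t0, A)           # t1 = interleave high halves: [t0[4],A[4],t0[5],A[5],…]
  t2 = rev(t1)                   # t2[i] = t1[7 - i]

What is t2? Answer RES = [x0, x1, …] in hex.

→ t0 |85|ad|9f|36|36|11|44|4e|
→ t1 |36|fd|11|46|44|8d|4e|30|
→ t2 |30|4e|8d|44|46|11|fd|36|

RES = [0x30, 0x4e, 0x8d, 0x44, 0x46, 0x11, 0xfd, 0x36]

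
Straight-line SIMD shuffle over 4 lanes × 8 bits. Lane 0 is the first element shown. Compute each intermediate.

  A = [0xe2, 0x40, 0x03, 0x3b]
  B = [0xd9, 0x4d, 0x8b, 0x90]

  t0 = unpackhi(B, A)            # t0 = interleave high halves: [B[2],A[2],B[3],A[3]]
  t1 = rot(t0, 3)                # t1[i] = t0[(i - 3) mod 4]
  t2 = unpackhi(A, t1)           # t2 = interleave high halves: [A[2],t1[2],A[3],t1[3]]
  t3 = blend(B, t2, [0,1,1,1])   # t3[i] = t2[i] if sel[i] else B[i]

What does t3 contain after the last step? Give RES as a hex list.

t0 = [0x8b, 0x03, 0x90, 0x3b]
t1 = [0x03, 0x90, 0x3b, 0x8b]
t2 = [0x03, 0x3b, 0x3b, 0x8b]
t3 = [0xd9, 0x3b, 0x3b, 0x8b]

RES = [ 0xd9  0x3b  0x3b  0x8b ]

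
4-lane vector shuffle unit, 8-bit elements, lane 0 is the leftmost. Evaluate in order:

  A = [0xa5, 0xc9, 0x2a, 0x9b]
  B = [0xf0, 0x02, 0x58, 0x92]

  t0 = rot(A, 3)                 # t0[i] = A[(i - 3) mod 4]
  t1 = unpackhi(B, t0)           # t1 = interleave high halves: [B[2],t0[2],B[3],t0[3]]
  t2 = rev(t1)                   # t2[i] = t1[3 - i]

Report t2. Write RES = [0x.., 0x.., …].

→ t0 |c9|2a|9b|a5|
→ t1 |58|9b|92|a5|
→ t2 |a5|92|9b|58|

RES = [ 0xa5  0x92  0x9b  0x58 ]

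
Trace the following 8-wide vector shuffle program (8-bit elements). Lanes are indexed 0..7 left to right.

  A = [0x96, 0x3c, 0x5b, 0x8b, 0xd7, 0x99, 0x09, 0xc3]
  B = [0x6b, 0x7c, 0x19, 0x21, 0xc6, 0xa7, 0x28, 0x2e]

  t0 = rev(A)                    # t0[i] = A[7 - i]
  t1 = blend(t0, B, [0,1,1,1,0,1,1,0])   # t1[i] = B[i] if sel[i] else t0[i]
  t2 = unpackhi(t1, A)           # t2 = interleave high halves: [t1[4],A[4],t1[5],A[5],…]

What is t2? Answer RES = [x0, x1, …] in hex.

RES = [ 0x8b  0xd7  0xa7  0x99  0x28  0x09  0x96  0xc3 ]

→ t0 |c3|09|99|d7|8b|5b|3c|96|
→ t1 |c3|7c|19|21|8b|a7|28|96|
→ t2 |8b|d7|a7|99|28|09|96|c3|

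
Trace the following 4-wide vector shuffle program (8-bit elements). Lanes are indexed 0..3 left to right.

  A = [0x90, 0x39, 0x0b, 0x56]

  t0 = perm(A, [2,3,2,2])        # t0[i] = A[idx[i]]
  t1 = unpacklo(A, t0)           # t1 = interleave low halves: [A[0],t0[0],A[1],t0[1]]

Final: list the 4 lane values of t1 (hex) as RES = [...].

RES = [0x90, 0x0b, 0x39, 0x56]

t0 = [0x0b, 0x56, 0x0b, 0x0b]
t1 = [0x90, 0x0b, 0x39, 0x56]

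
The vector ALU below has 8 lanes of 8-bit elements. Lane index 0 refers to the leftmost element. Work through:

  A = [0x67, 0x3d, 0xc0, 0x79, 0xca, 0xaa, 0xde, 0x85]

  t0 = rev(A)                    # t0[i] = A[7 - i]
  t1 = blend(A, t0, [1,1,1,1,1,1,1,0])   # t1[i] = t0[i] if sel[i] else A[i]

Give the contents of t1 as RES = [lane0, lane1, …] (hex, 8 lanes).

RES = [0x85, 0xde, 0xaa, 0xca, 0x79, 0xc0, 0x3d, 0x85]

  t0: 85 de aa ca 79 c0 3d 67
  t1: 85 de aa ca 79 c0 3d 85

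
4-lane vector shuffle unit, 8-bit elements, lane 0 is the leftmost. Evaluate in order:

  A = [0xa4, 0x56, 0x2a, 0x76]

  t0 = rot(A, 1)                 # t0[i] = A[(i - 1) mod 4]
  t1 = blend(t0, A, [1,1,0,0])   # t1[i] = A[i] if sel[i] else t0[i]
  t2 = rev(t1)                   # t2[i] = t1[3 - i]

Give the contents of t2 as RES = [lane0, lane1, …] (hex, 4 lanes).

  t0: 76 a4 56 2a
  t1: a4 56 56 2a
  t2: 2a 56 56 a4

RES = [0x2a, 0x56, 0x56, 0xa4]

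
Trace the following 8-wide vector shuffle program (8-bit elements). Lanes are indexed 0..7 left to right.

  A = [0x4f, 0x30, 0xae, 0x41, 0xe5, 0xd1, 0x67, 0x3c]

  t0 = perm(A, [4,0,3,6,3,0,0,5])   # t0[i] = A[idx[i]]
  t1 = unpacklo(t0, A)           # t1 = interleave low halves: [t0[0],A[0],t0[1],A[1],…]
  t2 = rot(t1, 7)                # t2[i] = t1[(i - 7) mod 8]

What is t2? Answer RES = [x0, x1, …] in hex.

RES = [ 0x4f  0x4f  0x30  0x41  0xae  0x67  0x41  0xe5 ]

  t0: e5 4f 41 67 41 4f 4f d1
  t1: e5 4f 4f 30 41 ae 67 41
  t2: 4f 4f 30 41 ae 67 41 e5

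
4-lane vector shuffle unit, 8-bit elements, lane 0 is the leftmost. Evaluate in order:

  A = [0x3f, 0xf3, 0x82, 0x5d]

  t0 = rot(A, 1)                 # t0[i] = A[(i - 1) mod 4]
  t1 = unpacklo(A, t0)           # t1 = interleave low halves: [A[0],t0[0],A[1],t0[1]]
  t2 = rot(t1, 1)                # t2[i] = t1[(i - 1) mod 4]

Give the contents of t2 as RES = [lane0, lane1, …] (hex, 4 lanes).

→ t0 |5d|3f|f3|82|
→ t1 |3f|5d|f3|3f|
→ t2 |3f|3f|5d|f3|

RES = [0x3f, 0x3f, 0x5d, 0xf3]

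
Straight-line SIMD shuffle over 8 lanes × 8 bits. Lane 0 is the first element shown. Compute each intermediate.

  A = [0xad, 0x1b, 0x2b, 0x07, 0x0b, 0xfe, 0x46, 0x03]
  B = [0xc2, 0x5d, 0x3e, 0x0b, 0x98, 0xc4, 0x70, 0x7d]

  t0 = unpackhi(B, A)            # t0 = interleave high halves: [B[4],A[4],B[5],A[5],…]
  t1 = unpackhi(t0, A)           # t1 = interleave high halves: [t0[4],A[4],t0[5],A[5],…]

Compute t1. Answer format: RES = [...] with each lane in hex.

t0 = [0x98, 0x0b, 0xc4, 0xfe, 0x70, 0x46, 0x7d, 0x03]
t1 = [0x70, 0x0b, 0x46, 0xfe, 0x7d, 0x46, 0x03, 0x03]

RES = [ 0x70  0x0b  0x46  0xfe  0x7d  0x46  0x03  0x03 ]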